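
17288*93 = 1607784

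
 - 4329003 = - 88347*49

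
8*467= 3736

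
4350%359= 42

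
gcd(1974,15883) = 7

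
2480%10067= 2480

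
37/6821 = 37/6821 = 0.01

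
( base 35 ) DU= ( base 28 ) h9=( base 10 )485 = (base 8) 745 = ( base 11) 401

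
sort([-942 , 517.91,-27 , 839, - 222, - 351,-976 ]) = [-976,  -  942 , - 351, - 222, - 27,517.91, 839 ]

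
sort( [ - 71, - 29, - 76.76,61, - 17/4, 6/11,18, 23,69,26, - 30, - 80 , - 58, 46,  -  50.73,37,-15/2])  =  [ - 80,-76.76, - 71,-58,-50.73,-30,-29, - 15/2,  -  17/4,6/11,18,23 , 26,37, 46,61,69 ] 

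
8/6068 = 2/1517 =0.00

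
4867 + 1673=6540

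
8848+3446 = 12294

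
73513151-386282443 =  - 312769292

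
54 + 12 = 66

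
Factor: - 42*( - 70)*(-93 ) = -2^2*3^2*5^1*7^2*31^1 = -273420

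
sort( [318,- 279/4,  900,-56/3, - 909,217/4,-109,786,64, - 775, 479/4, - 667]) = [ - 909 , - 775, - 667,-109, -279/4, - 56/3 , 217/4,64,479/4, 318, 786, 900] 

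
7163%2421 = 2321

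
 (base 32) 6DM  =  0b1100110110110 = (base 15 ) 1e3c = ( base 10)6582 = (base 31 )6qa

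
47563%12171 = 11050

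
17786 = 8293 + 9493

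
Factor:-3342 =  - 2^1 * 3^1*557^1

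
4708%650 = 158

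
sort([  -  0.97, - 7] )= [ - 7,-0.97]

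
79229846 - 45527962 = 33701884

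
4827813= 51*94663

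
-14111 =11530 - 25641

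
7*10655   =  74585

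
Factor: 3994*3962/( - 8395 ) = -2^2  *5^(-1)*7^1*23^ ( - 1 )*73^( - 1 ) * 283^1*1997^1 = - 15824228/8395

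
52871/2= 26435 + 1/2 = 26435.50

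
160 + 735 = 895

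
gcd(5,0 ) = 5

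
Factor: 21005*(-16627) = - 349250135 = - 5^1*13^1*1279^1*4201^1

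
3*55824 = 167472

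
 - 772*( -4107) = 3170604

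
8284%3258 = 1768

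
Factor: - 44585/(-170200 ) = 2^( - 3)*5^( - 1 )*23^( - 1)*241^1  =  241/920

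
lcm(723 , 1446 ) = 1446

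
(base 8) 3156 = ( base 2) 11001101110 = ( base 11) 1267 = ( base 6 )11342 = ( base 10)1646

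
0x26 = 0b100110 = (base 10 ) 38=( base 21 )1H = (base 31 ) 17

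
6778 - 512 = 6266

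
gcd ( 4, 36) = 4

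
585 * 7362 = 4306770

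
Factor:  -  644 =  - 2^2*7^1*23^1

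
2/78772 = 1/39386 = 0.00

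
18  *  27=486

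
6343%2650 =1043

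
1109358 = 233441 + 875917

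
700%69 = 10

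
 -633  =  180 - 813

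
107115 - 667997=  - 560882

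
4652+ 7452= 12104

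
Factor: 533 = 13^1 * 41^1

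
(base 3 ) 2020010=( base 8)3127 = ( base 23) 31d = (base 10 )1623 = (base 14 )83D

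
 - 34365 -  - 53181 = 18816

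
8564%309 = 221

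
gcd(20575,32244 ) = 1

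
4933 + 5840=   10773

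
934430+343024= 1277454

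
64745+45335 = 110080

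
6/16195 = 6/16195= 0.00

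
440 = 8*55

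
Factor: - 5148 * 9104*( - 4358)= 2^7*3^2*11^1*13^1*569^1*2179^1 = 204248094336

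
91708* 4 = 366832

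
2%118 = 2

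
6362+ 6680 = 13042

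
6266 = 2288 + 3978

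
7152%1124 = 408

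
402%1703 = 402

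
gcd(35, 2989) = 7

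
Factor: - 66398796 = - 2^2*3^2*1844411^1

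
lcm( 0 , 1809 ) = 0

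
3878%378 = 98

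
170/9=170/9   =  18.89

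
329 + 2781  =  3110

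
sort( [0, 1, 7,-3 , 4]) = [ - 3, 0, 1, 4, 7]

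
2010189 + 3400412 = 5410601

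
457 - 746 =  - 289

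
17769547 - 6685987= 11083560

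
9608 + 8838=18446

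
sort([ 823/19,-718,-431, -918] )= [ - 918,-718, - 431, 823/19] 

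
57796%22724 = 12348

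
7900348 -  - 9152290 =17052638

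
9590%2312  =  342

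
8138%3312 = 1514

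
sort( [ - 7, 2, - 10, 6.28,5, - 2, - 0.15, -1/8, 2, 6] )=[ - 10, - 7, - 2,-0.15, - 1/8, 2, 2,  5, 6, 6.28 ]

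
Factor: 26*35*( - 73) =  - 2^1*5^1 * 7^1  *  13^1*73^1=- 66430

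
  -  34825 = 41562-76387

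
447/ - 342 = -2 + 79/114 = - 1.31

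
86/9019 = 86/9019 = 0.01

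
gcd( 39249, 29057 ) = 49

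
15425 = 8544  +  6881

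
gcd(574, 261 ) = 1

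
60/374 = 30/187 = 0.16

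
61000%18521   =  5437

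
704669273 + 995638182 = 1700307455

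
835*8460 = 7064100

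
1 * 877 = 877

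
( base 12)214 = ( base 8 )460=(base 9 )367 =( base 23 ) D5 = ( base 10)304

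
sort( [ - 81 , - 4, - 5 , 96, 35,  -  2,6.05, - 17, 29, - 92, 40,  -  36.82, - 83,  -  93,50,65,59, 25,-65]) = [ - 93,  -  92, - 83, - 81, - 65, - 36.82 ,-17,  -  5 ,  -  4, - 2,6.05,25, 29,35,40, 50,59,65,96 ]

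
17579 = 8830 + 8749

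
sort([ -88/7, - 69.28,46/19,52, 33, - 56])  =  [  -  69.28, - 56, - 88/7, 46/19,33,52]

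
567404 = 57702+509702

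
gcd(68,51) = 17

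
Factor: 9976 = 2^3*29^1*43^1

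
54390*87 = 4731930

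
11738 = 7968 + 3770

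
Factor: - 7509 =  - 3^1*2503^1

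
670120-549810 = 120310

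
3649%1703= 243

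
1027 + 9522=10549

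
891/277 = 891/277 = 3.22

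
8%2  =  0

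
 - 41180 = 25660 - 66840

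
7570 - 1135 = 6435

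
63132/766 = 82 +160/383 = 82.42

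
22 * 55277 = 1216094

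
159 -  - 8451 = 8610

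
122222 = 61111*2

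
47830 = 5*9566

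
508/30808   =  127/7702= 0.02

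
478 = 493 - 15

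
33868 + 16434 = 50302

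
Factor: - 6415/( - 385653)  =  3^( - 1)*5^1*1283^1*128551^( - 1)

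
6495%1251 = 240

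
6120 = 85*72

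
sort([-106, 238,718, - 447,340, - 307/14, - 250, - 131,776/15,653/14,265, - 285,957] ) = [ - 447, -285, - 250, - 131, - 106, - 307/14,653/14,  776/15,238,265 , 340,718,957] 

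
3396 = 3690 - 294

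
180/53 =3+21/53= 3.40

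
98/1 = 98 = 98.00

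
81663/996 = 81 + 329/332 =81.99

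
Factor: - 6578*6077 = - 2^1*11^1*13^1*23^1*59^1*103^1   =  - 39974506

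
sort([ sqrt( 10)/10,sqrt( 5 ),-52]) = [ - 52, sqrt( 10) /10, sqrt(5 )]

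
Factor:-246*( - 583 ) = 143418 = 2^1*3^1*11^1*41^1 * 53^1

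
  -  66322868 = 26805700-93128568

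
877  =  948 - 71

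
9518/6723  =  1  +  2795/6723 = 1.42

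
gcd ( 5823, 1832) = 1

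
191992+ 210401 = 402393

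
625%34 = 13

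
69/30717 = 23/10239=0.00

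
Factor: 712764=2^2*3^2*13^1*1523^1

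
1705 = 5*341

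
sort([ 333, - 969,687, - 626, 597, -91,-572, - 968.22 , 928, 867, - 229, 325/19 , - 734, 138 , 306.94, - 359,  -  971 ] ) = [ - 971, - 969, - 968.22, - 734,  -  626, - 572,  -  359, - 229,-91, 325/19,138, 306.94, 333, 597, 687, 867, 928] 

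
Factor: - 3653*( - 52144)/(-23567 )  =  -190482032/23567 = - 2^4*  13^1*281^1*3259^1*23567^(- 1)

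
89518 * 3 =268554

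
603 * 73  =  44019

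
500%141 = 77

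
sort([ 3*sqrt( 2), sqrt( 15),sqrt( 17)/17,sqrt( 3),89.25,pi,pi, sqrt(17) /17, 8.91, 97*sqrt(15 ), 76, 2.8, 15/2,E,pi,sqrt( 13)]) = [ sqrt( 17)/17, sqrt(17)/17,sqrt( 3),E, 2.8, pi,pi,pi , sqrt( 13),sqrt( 15),3*sqrt(2),15/2,8.91 , 76,89.25,97*sqrt( 15 )]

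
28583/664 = 28583/664 = 43.05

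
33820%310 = 30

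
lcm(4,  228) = 228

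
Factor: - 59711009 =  - 47^1  *  59^1*61^1*353^1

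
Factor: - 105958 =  - 2^1*31^1 *1709^1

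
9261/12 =3087/4 = 771.75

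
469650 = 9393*50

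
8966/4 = 2241+ 1/2 = 2241.50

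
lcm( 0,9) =0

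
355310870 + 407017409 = 762328279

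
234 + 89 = 323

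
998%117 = 62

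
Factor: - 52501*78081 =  - 3^1*17^1*1531^1 * 52501^1 = - 4099330581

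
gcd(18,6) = 6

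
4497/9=499 + 2/3 =499.67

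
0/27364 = 0   =  0.00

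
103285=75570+27715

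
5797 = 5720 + 77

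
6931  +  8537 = 15468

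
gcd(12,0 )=12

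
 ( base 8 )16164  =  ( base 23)DHG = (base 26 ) ak4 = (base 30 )82O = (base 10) 7284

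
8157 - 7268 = 889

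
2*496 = 992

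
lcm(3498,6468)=342804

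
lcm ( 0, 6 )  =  0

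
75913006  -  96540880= - 20627874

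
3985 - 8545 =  - 4560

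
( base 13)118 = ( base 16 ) BE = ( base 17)b3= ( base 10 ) 190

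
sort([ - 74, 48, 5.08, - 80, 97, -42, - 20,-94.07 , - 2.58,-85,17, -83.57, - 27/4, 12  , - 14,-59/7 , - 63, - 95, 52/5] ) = [ -95, -94.07,-85, - 83.57,-80, - 74,- 63, - 42,-20,- 14, - 59/7,-27/4,-2.58, 5.08,52/5,12, 17, 48, 97]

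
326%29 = 7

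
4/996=1/249= 0.00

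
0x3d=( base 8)75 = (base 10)61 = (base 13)49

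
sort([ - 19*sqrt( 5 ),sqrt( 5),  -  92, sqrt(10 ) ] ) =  [-92, -19*sqrt( 5) , sqrt(5 ),sqrt( 10 ) ] 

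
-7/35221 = - 1 + 35214/35221=- 0.00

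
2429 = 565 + 1864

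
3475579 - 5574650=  - 2099071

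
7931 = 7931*1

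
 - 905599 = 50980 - 956579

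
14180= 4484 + 9696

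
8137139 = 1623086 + 6514053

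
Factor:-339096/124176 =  - 71/26 = - 2^( - 1 )*13^(- 1) * 71^1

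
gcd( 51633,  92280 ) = 3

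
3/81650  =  3/81650 = 0.00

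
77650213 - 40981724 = 36668489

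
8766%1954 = 950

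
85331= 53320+32011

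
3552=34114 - 30562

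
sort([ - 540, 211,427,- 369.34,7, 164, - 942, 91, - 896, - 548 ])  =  [ - 942, - 896, - 548,-540 , - 369.34, 7,91,164,211, 427 ]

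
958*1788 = 1712904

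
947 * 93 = 88071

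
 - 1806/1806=-1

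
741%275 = 191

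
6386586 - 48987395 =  - 42600809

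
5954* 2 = 11908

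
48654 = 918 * 53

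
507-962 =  - 455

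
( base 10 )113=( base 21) 58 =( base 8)161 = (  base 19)5I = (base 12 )95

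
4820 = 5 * 964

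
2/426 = 1/213 = 0.00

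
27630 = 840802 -813172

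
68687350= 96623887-27936537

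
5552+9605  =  15157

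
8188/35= 233+33/35 = 233.94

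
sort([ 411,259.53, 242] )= [242,259.53,  411 ] 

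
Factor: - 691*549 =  - 379359 = - 3^2*61^1*691^1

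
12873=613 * 21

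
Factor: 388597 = 11^1*35327^1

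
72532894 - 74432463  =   -1899569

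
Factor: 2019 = 3^1*673^1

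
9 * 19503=175527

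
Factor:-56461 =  - 131^1*431^1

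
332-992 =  - 660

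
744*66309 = 49333896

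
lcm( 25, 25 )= 25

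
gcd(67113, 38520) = 9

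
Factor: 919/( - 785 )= - 5^( - 1 )*157^(  -  1 ) *919^1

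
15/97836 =5/32612 =0.00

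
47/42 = 1 + 5/42  =  1.12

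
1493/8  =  186 + 5/8 = 186.62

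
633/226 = 2 + 181/226 = 2.80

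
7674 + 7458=15132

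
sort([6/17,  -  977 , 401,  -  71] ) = [-977 , - 71,6/17,401 ] 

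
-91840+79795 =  - 12045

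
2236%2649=2236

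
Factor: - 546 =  - 2^1 * 3^1*7^1 *13^1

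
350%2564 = 350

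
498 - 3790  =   - 3292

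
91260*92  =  8395920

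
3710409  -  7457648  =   - 3747239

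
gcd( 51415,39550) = 3955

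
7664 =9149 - 1485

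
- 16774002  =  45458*(  -  369)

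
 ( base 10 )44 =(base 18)28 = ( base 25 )1J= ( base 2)101100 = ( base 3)1122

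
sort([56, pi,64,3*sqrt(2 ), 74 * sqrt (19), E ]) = [ E,pi, 3*sqrt(2),56,  64,74*sqrt( 19)]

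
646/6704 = 323/3352 =0.10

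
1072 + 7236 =8308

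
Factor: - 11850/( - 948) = 2^( - 1) * 5^2 = 25/2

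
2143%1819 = 324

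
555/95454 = 185/31818 = 0.01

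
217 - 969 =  - 752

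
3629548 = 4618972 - 989424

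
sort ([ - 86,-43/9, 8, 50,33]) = [ - 86, - 43/9,  8,33, 50 ]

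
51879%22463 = 6953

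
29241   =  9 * 3249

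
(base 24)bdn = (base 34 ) 5q7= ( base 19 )I92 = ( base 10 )6671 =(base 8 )15017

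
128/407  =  128/407 = 0.31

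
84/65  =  84/65 = 1.29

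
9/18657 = 1/2073 = 0.00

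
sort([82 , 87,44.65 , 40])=[40, 44.65,82, 87]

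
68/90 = 34/45 = 0.76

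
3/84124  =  3/84124= 0.00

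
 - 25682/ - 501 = 25682/501 = 51.26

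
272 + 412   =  684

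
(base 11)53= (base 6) 134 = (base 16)3a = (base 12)4A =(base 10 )58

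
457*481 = 219817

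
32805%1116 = 441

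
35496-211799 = -176303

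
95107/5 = 95107/5=19021.40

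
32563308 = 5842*5574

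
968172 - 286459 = 681713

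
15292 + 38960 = 54252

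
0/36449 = 0 = 0.00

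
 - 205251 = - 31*6621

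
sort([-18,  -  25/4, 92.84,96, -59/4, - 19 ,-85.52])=[ - 85.52,-19, - 18, - 59/4, - 25/4,92.84, 96 ] 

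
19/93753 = 19/93753 = 0.00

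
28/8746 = 14/4373 = 0.00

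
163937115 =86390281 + 77546834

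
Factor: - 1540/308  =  -5^1  =  - 5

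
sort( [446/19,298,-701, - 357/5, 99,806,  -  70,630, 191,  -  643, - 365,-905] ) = [-905,-701, - 643, - 365, - 357/5, - 70,  446/19,99, 191,  298, 630,806 ] 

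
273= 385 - 112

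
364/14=26 = 26.00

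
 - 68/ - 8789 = 4/517=0.01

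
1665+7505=9170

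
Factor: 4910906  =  2^1 * 7^1 *11^2*13^1*223^1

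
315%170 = 145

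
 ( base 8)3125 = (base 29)1QQ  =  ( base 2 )11001010101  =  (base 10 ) 1621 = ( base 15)731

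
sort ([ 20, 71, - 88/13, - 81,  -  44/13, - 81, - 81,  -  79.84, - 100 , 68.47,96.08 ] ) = [  -  100, - 81, - 81, - 81,-79.84,-88/13,-44/13 , 20,68.47 , 71,96.08]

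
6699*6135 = 41098365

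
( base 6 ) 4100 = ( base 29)121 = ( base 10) 900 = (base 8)1604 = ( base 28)144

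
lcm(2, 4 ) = 4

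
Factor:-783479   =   - 17^2 * 2711^1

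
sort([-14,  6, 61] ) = [ - 14, 6,61] 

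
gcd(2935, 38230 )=5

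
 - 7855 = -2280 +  - 5575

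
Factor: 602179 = 602179^1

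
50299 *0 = 0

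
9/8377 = 9/8377 = 0.00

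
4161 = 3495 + 666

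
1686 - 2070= - 384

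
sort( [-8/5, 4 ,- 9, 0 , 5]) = [ - 9,-8/5, 0,4, 5] 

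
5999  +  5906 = 11905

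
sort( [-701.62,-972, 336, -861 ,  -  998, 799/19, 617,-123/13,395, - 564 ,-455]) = [ - 998,-972, - 861,-701.62,-564, -455, -123/13, 799/19  ,  336, 395, 617 ]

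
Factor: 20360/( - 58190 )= -2036/5819 = -2^2 * 11^( - 1 )*23^ ( - 2 ) * 509^1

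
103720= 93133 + 10587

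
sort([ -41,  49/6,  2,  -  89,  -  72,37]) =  [  -  89 , - 72,  -  41, 2, 49/6, 37]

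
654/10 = 65 + 2/5 = 65.40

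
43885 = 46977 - 3092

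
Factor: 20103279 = 3^1*7^2 *163^1*839^1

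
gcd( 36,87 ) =3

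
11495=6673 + 4822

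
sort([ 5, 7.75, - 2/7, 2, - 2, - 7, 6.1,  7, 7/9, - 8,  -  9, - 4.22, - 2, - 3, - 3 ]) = [ - 9, - 8 , - 7,  -  4.22,-3, - 3, - 2, - 2, - 2/7, 7/9,2 , 5, 6.1,7, 7.75] 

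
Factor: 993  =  3^1 * 331^1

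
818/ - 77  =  -818/77 = - 10.62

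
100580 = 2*50290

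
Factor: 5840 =2^4*5^1 * 73^1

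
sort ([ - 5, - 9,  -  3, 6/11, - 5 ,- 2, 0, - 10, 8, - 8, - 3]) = [-10, - 9, - 8, - 5, - 5,- 3, - 3, - 2 , 0,  6/11, 8 ] 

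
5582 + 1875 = 7457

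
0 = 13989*0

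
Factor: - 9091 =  - 9091^1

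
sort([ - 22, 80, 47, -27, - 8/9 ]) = [ - 27, - 22, - 8/9, 47, 80]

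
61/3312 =61/3312 = 0.02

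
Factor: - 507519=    - 3^3 * 18797^1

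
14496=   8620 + 5876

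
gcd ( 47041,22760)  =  1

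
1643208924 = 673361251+969847673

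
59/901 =59/901= 0.07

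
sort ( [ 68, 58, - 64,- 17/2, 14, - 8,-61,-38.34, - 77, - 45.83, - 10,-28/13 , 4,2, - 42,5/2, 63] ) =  [ - 77,-64, - 61 ,-45.83, - 42, - 38.34, - 10,-17/2,  -  8, -28/13,2 , 5/2,4, 14,58,63 , 68 ]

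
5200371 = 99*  52529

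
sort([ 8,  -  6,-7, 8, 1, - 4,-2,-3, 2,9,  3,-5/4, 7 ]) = [ - 7,  -  6, - 4  , - 3,-2, - 5/4,1, 2,3,7,  8,8, 9 ] 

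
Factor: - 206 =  - 2^1 * 103^1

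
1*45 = 45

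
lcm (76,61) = 4636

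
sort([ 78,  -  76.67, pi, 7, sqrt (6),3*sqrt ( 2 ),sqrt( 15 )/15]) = [ - 76.67, sqrt(15)/15, sqrt( 6), pi,3 *sqrt( 2), 7, 78] 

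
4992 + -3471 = 1521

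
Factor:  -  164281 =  - 13^1*12637^1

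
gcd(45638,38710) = 2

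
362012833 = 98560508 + 263452325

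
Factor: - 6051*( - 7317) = 3^4*271^1*2017^1= 44275167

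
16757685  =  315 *53199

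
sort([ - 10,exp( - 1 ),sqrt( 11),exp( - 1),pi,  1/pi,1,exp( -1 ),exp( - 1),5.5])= [ - 10,1/pi,exp(  -  1), exp( - 1),exp( - 1 ), exp (  -  1 ), 1,pi,sqrt( 11) , 5.5]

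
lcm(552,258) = 23736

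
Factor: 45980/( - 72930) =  -418/663= -2^1*3^( - 1 )*11^1*13^( - 1)*17^( - 1)  *  19^1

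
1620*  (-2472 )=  - 4004640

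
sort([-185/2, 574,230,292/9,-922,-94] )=[ - 922, - 94 ,-185/2,292/9,230, 574]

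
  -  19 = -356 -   -  337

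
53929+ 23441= 77370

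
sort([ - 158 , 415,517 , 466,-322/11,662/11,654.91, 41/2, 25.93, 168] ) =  [ - 158,-322/11, 41/2  ,  25.93, 662/11, 168, 415, 466, 517,  654.91]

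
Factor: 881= 881^1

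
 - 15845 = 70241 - 86086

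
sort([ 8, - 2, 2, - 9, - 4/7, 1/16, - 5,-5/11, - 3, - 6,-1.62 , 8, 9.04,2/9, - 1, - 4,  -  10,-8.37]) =[ - 10,-9, - 8.37, - 6, - 5, - 4,-3,-2,  -  1.62, - 1, - 4/7,-5/11, 1/16,2/9, 2, 8,  8,9.04]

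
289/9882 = 289/9882 = 0.03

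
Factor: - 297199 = - 7^1*42457^1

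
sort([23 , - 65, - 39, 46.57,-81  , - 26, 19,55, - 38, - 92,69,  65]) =[ - 92, - 81, - 65, - 39, - 38, - 26,19, 23,46.57,55,65, 69]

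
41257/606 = 41257/606 = 68.08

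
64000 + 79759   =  143759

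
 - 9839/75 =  - 132 + 61/75= - 131.19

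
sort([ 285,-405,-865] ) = [-865, - 405,285 ]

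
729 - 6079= - 5350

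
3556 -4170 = - 614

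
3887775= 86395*45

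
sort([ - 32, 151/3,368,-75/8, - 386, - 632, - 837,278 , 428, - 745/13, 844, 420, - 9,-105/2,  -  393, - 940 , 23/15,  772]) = [ - 940, - 837, - 632, - 393, - 386, - 745/13, - 105/2, - 32, - 75/8, - 9,23/15,151/3,278,368,420,428,  772,844 ] 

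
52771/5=10554  +  1/5 = 10554.20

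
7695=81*95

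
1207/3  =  402 + 1/3 = 402.33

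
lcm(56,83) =4648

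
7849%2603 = 40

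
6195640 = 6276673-81033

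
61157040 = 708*86380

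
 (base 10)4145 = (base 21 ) 988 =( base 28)581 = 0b1000000110001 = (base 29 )4QR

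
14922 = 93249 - 78327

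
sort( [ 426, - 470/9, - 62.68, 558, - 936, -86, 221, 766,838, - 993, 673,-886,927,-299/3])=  [ - 993, - 936, - 886,- 299/3, - 86, - 62.68, - 470/9,221 , 426 , 558 , 673,766 , 838, 927]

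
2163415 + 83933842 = 86097257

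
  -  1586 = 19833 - 21419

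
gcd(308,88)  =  44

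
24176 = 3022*8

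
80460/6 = 13410 = 13410.00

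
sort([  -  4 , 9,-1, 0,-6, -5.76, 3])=[ - 6, - 5.76, - 4, - 1,0, 3,9]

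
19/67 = 19/67 = 0.28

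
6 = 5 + 1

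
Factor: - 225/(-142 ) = 2^(-1 )*3^2*5^2*71^( - 1 ) 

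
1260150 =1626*775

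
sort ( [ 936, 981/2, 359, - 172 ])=[  -  172, 359, 981/2,936 ]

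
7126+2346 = 9472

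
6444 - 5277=1167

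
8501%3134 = 2233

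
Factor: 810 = 2^1*3^4*5^1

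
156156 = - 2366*( - 66) 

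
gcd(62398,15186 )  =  2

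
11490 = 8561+2929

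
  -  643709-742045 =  - 1385754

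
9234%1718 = 644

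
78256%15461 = 951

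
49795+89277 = 139072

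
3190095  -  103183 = 3086912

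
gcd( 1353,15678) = 3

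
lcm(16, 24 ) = 48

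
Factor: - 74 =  -2^1 * 37^1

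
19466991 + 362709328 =382176319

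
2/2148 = 1/1074 = 0.00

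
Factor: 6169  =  31^1*199^1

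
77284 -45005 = 32279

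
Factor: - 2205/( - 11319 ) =3^1 * 5^1*7^( -1)*11^( - 1 ) = 15/77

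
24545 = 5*4909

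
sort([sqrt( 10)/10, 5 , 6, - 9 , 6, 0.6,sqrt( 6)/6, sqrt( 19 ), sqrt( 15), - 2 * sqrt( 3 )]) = [ - 9, - 2*sqrt(3), sqrt( 10)/10, sqrt(6 )/6, 0.6, sqrt( 15 )  ,  sqrt( 19), 5, 6, 6] 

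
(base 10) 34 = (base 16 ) 22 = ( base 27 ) 17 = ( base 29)15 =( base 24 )1A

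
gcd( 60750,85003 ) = 1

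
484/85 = 484/85= 5.69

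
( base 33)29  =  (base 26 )2N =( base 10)75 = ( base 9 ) 83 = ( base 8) 113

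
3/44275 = 3/44275 = 0.00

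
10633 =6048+4585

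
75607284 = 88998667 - 13391383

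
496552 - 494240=2312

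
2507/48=52 + 11/48= 52.23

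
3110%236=42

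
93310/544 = 46655/272= 171.53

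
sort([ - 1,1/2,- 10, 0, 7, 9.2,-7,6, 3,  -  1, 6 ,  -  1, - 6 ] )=[-10,-7,-6,- 1,-1,  -  1,0 , 1/2, 3, 6, 6,7, 9.2 ] 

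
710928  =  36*19748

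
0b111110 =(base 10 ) 62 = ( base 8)76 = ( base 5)222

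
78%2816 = 78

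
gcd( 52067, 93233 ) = 1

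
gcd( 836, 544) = 4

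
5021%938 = 331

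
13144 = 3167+9977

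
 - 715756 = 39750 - 755506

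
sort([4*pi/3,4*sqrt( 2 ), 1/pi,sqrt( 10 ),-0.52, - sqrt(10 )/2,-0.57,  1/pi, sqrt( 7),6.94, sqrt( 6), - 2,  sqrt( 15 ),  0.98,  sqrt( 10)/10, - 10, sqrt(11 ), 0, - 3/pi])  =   [ - 10, - 2,  -  sqrt( 10 ) /2,  -  3/pi, - 0.57, - 0.52, 0, sqrt( 10)/10,  1/pi, 1/pi,0.98, sqrt( 6 ), sqrt( 7 ), sqrt(10 ),  sqrt( 11), sqrt( 15), 4*pi/3,  4*sqrt( 2), 6.94]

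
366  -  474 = - 108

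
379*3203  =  1213937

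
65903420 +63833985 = 129737405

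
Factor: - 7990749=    - 3^2*13^1* 163^1*419^1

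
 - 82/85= - 82/85 =- 0.96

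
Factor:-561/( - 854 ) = 2^( - 1)*3^1*7^(-1 )*11^1*17^1*61^( - 1)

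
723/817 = 723/817 = 0.88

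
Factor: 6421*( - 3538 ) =  -  22717498=- 2^1*29^1*61^1*6421^1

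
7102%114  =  34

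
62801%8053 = 6430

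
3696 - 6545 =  -2849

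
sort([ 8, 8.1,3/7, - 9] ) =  [ - 9,3/7, 8 , 8.1 ]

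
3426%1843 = 1583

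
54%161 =54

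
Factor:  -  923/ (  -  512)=2^( - 9 ) * 13^1*71^1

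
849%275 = 24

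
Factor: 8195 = 5^1*11^1 * 149^1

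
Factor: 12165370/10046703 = 2^1*3^( - 1) * 5^1 * 7^1*17^1*389^( - 1)*8609^(-1 )*10223^1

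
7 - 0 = 7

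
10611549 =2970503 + 7641046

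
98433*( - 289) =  -28447137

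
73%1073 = 73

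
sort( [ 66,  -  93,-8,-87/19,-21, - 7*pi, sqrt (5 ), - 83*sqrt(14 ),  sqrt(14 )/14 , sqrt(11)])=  [-83  *  sqrt(14), - 93, -7*pi, - 21, - 8,-87/19,sqrt(14)/14,sqrt( 5),sqrt( 11) , 66] 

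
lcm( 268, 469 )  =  1876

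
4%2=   0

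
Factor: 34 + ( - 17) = 17 = 17^1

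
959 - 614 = 345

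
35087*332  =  11648884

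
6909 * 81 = 559629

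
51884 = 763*68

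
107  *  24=2568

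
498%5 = 3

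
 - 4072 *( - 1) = 4072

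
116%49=18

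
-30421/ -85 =357 + 76/85   =  357.89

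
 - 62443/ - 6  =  10407 + 1/6 =10407.17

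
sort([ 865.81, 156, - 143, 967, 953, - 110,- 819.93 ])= [ - 819.93,-143, - 110 , 156,865.81, 953, 967]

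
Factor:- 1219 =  -23^1*53^1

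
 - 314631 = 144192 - 458823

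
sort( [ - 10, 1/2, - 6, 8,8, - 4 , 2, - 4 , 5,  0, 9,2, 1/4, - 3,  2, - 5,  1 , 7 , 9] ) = [-10,-6, - 5, - 4,- 4,  -  3,0,1/4, 1/2,1,2  ,  2 , 2,5, 7,8,8, 9,9 ] 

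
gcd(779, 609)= 1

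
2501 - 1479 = 1022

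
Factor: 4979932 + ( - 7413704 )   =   - 2^2*11^1*55313^1 = -2433772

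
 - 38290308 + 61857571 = 23567263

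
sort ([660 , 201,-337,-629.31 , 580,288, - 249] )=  [ - 629.31,  -  337,-249, 201,288 , 580,  660 ] 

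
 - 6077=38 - 6115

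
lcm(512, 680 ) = 43520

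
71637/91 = 71637/91 =787.22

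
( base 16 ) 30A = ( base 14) 3D8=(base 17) 2bd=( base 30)ps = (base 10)778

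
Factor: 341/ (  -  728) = -2^ ( - 3)*7^( - 1)*11^1*13^( - 1)*31^1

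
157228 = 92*1709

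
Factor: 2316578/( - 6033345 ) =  - 2^1*3^( - 1 )*5^( - 1 ) *11^1*29^1*3631^1*402223^( - 1)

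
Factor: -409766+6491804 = 6082038 = 2^1*3^2 * 337891^1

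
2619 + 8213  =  10832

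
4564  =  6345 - 1781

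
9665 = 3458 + 6207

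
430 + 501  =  931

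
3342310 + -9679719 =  - 6337409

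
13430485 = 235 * 57151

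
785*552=433320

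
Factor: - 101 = - 101^1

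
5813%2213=1387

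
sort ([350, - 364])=[  -  364,  350]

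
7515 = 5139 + 2376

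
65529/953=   68+725/953 = 68.76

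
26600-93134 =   -  66534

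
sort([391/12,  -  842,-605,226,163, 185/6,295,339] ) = [ - 842,-605,185/6,  391/12, 163, 226,295,339]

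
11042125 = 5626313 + 5415812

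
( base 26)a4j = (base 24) BMJ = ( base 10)6883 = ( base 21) FCG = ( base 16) 1ae3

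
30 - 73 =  - 43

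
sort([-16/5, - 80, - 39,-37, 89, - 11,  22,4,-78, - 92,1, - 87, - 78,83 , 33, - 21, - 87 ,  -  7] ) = [ - 92, - 87, - 87, - 80, - 78,  -  78,  -  39, - 37, - 21  ,-11 , - 7, - 16/5, 1,4, 22,33, 83,89]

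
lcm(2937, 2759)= 91047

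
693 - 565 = 128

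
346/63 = 5 +31/63 = 5.49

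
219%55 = 54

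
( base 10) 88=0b1011000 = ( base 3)10021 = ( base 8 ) 130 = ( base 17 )53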